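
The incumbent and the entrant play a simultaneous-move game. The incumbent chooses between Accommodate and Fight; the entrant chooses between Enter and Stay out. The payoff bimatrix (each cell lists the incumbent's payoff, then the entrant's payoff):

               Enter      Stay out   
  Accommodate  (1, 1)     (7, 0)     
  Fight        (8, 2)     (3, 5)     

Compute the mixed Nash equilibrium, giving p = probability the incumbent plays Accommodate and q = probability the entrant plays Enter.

p = 3/4, q = 4/11

For the entrant to be willing to mix, the entrant must be indifferent between Enter and Stay out, which pins down the incumbent's mix.
  the entrant's expected payoff from Enter: p·1 + (1−p)·2 = -p + 2
  the entrant's expected payoff from Stay out: p·0 + (1−p)·5 = -5p + 5
  -p + 2 = -5p + 5  ⇒  4p = 3  ⇒  p = 3/4.
For the incumbent to be willing to mix, the incumbent must be indifferent between Accommodate and Fight, which pins down the entrant's mix.
  the incumbent's expected payoff from Accommodate: q·1 + (1−q)·7 = -6q + 7
  the incumbent's expected payoff from Fight: q·8 + (1−q)·3 = 5q + 3
  -6q + 7 = 5q + 3  ⇒  -11q = -4  ⇒  q = 4/11.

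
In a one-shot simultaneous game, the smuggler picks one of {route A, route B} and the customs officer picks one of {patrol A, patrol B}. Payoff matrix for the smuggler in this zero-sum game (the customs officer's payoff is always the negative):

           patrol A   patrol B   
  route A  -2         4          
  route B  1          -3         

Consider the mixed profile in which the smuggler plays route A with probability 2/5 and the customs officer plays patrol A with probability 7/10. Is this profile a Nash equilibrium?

Yes

Check the customs officer's indifference given the smuggler's mix p = 2/5:
  payoff from patrol A = 1/5; payoff from patrol B = 1/5 — equal.
Check the smuggler's indifference given the customs officer's mix q = 7/10:
  payoff from route A = -1/5; payoff from route B = -1/5 — equal.
Both players are indifferent, so neither can profitably deviate.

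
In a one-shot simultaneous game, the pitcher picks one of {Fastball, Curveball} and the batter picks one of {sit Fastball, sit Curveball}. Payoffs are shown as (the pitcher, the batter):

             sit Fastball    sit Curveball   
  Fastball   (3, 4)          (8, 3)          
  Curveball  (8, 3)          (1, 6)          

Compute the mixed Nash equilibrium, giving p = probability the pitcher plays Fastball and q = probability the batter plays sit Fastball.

p = 3/4, q = 7/12

Set the batter's expected payoff from sit Fastball equal to that from sit Curveball:
  the batter's payoff from sit Fastball: p·4 + (1−p)·3 = p + 3
  the batter's payoff from sit Curveball: p·3 + (1−p)·6 = -3p + 6
  p + 3 = -3p + 6  ⇒  4p = 3  ⇒  p = 3/4.
For the pitcher to be willing to mix, the pitcher must be indifferent between Fastball and Curveball, which pins down the batter's mix.
  the pitcher's expected payoff from Fastball: q·3 + (1−q)·8 = -5q + 8
  the pitcher's expected payoff from Curveball: q·8 + (1−q)·1 = 7q + 1
  -5q + 8 = 7q + 1  ⇒  -12q = -7  ⇒  q = 7/12.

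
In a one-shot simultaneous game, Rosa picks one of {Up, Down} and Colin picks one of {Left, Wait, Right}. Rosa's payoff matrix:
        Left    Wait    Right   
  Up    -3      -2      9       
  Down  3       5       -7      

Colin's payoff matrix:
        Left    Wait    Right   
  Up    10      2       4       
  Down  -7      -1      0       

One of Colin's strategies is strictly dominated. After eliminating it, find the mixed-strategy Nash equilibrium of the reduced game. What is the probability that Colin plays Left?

Colin's strategy Wait is strictly dominated by Right: 4 > 2 and 0 > -1. Eliminate Wait.
In a mixed equilibrium Rosa is indifferent between Up and Down; this condition fixes q.
  Rosa's payoff to Up: q·(-3) + (1−q)·9 = -12q + 9
  Rosa's payoff to Down: q·3 + (1−q)·(-7) = 10q - 7
  -12q + 9 = 10q - 7  ⇒  -22q = -16  ⇒  q = 8/11.

q = 8/11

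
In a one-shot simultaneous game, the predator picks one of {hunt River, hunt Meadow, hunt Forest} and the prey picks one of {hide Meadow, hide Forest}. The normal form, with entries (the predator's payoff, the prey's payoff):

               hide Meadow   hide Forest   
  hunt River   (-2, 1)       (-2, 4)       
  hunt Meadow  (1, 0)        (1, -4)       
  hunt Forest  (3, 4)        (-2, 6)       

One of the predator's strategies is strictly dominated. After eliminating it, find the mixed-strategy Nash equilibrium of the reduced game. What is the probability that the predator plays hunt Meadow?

The predator's strategy hunt River is strictly dominated by hunt Meadow: 1 > -2 and 1 > -2. Eliminate hunt River.
The prey's indifference between hide Meadow and hide Forest determines the predator's mixing probability p:
  the prey's expected payoff from hide Meadow: p·0 + (1−p)·4 = -4p + 4
  the prey's expected payoff from hide Forest: p·(-4) + (1−p)·6 = -10p + 6
  -4p + 4 = -10p + 6  ⇒  6p = 2  ⇒  p = 1/3.

p = 1/3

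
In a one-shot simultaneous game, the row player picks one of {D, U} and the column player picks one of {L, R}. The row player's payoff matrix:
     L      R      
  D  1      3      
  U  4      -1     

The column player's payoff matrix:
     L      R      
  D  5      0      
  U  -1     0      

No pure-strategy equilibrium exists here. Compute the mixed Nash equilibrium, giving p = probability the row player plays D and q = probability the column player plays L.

p = 1/6, q = 4/7

The column player's indifference between L and R determines the row player's mixing probability p:
  the column player's expected payoff from L: p·5 + (1−p)·(-1) = 6p - 1
  the column player's expected payoff from R: p·0 + (1−p)·0 = 0
  6p - 1 = 0  ⇒  6p = 1  ⇒  p = 1/6.
For the row player to be willing to mix, the row player must be indifferent between D and U, which pins down the column player's mix.
  the row player's payoff from D: q·1 + (1−q)·3 = -2q + 3
  the row player's payoff from U: q·4 + (1−q)·(-1) = 5q - 1
  -2q + 3 = 5q - 1  ⇒  -7q = -4  ⇒  q = 4/7.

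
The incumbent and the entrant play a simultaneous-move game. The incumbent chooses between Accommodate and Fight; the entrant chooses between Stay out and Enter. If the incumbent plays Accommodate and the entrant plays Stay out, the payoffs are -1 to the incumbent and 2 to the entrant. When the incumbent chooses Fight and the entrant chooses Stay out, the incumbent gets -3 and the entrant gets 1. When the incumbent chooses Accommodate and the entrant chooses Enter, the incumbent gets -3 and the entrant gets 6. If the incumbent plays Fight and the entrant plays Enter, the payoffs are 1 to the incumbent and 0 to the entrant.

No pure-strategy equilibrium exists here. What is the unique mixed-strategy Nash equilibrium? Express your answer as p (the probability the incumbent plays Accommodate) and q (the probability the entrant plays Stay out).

The entrant's indifference between Stay out and Enter determines the incumbent's mixing probability p:
  the entrant's payoff from Stay out: p·2 + (1−p)·1 = p + 1
  the entrant's payoff from Enter: p·6 + (1−p)·0 = 6p
  p + 1 = 6p  ⇒  -5p = -1  ⇒  p = 1/5.
In a mixed equilibrium the incumbent is indifferent between Accommodate and Fight; this condition fixes q.
  the incumbent's payoff to Accommodate: q·(-1) + (1−q)·(-3) = 2q - 3
  the incumbent's payoff to Fight: q·(-3) + (1−q)·1 = -4q + 1
  2q - 3 = -4q + 1  ⇒  6q = 4  ⇒  q = 2/3.

p = 1/5, q = 2/3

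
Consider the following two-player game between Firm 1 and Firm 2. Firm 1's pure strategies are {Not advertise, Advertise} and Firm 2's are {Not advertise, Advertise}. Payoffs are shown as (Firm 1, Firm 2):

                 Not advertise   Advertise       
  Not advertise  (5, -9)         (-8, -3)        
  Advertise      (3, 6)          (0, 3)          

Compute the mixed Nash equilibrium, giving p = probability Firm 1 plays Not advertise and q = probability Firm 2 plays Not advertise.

Set Firm 2's expected payoff from Not advertise equal to that from Advertise:
  Firm 2's payoff from Not advertise: p·(-9) + (1−p)·6 = -15p + 6
  Firm 2's payoff from Advertise: p·(-3) + (1−p)·3 = -6p + 3
  -15p + 6 = -6p + 3  ⇒  -9p = -3  ⇒  p = 1/3.
Firm 1's indifference between Not advertise and Advertise determines Firm 2's mixing probability q:
  Firm 1's payoff from Not advertise: q·5 + (1−q)·(-8) = 13q - 8
  Firm 1's payoff from Advertise: q·3 + (1−q)·0 = 3q
  13q - 8 = 3q  ⇒  10q = 8  ⇒  q = 4/5.

p = 1/3, q = 4/5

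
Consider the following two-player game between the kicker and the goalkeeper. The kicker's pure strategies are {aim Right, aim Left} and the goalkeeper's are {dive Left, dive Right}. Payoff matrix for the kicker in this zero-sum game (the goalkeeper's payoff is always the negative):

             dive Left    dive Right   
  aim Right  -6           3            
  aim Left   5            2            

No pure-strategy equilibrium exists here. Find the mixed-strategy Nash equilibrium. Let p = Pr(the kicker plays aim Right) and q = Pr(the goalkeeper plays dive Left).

p = 1/4, q = 1/12

The goalkeeper's indifference between dive Left and dive Right determines the kicker's mixing probability p:
  the goalkeeper's payoff from dive Left: p·6 + (1−p)·(-5) = 11p - 5
  the goalkeeper's payoff from dive Right: p·(-3) + (1−p)·(-2) = -p - 2
  11p - 5 = -p - 2  ⇒  12p = 3  ⇒  p = 1/4.
The goalkeeper's mix must leave the kicker indifferent between aim Right and aim Left.
  the kicker's expected payoff from aim Right: q·(-6) + (1−q)·3 = -9q + 3
  the kicker's expected payoff from aim Left: q·5 + (1−q)·2 = 3q + 2
  -9q + 3 = 3q + 2  ⇒  -12q = -1  ⇒  q = 1/12.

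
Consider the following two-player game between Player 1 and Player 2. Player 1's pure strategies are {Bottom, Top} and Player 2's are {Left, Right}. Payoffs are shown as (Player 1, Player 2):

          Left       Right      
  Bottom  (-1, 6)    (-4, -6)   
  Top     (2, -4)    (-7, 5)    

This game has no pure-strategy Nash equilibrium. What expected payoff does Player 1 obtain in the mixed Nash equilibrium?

For Player 1 to be willing to mix, Player 1 must be indifferent between Bottom and Top, which pins down Player 2's mix.
  Player 1's payoff to Bottom: q·(-1) + (1−q)·(-4) = 3q - 4
  Player 1's payoff to Top: q·2 + (1−q)·(-7) = 9q - 7
  3q - 4 = 9q - 7  ⇒  -6q = -3  ⇒  q = 1/2.
At equilibrium Player 1 is indifferent across rows, so Player 1's payoff equals the payoff from Bottom: (1/2)·(-1) + (1/2)·(-4) = -5/2.

-5/2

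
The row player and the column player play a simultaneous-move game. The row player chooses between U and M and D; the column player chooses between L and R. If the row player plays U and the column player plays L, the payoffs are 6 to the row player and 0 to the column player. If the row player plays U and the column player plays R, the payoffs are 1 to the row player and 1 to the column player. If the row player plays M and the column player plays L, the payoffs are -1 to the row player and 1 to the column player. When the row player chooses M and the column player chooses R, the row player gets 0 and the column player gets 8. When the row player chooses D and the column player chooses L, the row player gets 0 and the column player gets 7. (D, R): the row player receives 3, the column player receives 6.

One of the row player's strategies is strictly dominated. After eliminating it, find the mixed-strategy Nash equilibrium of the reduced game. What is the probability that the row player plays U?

The row player's strategy M is strictly dominated by D: 0 > -1 and 3 > 0. Eliminate M.
In a mixed equilibrium the column player is indifferent between L and R; this condition fixes p.
  the column player's payoff from L: p·0 + (1−p)·7 = -7p + 7
  the column player's payoff from R: p·1 + (1−p)·6 = -5p + 6
  -7p + 7 = -5p + 6  ⇒  -2p = -1  ⇒  p = 1/2.

p = 1/2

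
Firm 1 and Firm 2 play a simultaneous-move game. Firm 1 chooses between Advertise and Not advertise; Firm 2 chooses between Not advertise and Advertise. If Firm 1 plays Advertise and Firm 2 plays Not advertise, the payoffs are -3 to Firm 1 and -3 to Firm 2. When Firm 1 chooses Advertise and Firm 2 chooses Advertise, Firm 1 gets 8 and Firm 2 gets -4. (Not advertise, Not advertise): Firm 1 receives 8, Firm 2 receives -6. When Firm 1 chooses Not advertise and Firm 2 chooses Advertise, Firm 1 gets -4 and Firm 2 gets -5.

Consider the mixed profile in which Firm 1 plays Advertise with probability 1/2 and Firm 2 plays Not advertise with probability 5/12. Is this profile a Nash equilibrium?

No

Given Firm 2's mix q = 5/12, Firm 1's payoff from Advertise is 41/12 but from Not advertise is 1. Firm 1 strictly prefers Advertise, so Firm 1 would not mix.
So the proposed profile is not a Nash equilibrium.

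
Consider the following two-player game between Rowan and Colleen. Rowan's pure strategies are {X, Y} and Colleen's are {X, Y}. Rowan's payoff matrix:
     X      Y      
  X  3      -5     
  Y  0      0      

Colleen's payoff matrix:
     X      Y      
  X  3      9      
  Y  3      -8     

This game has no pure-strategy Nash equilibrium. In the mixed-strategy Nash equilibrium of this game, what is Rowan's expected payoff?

Set Rowan's expected payoff from X equal to that from Y:
  Rowan's payoff to X: q·3 + (1−q)·(-5) = 8q - 5
  Rowan's payoff to Y: q·0 + (1−q)·0 = 0
  8q - 5 = 0  ⇒  8q = 5  ⇒  q = 5/8.
At equilibrium Rowan is indifferent across rows, so Rowan's payoff equals the payoff from X: (5/8)·3 + (3/8)·(-5) = 0.

0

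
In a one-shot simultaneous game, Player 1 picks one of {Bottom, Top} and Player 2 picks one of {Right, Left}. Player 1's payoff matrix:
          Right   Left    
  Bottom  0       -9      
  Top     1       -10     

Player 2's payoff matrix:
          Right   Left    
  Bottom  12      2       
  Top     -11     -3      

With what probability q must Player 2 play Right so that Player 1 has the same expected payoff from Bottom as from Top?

q = 1/2

Set Player 1's expected payoff from Bottom equal to that from Top:
  Player 1's payoff to Bottom: q·0 + (1−q)·(-9) = 9q - 9
  Player 1's payoff to Top: q·1 + (1−q)·(-10) = 11q - 10
  9q - 9 = 11q - 10  ⇒  -2q = -1  ⇒  q = 1/2.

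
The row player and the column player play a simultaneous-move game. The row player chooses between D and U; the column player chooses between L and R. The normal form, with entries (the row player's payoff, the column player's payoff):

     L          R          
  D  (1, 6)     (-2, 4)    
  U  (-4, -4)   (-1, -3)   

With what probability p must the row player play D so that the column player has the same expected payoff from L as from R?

In a mixed equilibrium the column player is indifferent between L and R; this condition fixes p.
  the column player's payoff to L: p·6 + (1−p)·(-4) = 10p - 4
  the column player's payoff to R: p·4 + (1−p)·(-3) = 7p - 3
  10p - 4 = 7p - 3  ⇒  3p = 1  ⇒  p = 1/3.

p = 1/3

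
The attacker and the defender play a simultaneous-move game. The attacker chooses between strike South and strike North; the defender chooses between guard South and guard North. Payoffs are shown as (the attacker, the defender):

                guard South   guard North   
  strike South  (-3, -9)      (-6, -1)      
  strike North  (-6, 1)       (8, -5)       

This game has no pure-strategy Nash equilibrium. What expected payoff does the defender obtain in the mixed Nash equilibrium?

-23/7

The defender's indifference between guard South and guard North determines the attacker's mixing probability p:
  the defender's payoff to guard South: p·(-9) + (1−p)·1 = -10p + 1
  the defender's payoff to guard North: p·(-1) + (1−p)·(-5) = 4p - 5
  -10p + 1 = 4p - 5  ⇒  -14p = -6  ⇒  p = 3/7.
At equilibrium the defender is indifferent across columns, so the defender's payoff equals the payoff from guard South: (3/7)·(-9) + (4/7)·1 = -23/7.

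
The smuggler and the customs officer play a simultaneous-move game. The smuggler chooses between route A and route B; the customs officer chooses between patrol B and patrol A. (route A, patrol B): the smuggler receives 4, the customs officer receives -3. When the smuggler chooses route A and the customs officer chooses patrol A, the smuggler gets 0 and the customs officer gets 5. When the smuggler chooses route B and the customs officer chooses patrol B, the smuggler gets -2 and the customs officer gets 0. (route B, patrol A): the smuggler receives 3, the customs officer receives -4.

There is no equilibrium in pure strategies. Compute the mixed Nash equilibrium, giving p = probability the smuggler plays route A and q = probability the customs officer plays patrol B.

Set the customs officer's expected payoff from patrol B equal to that from patrol A:
  the customs officer's expected payoff from patrol B: p·(-3) + (1−p)·0 = -3p
  the customs officer's expected payoff from patrol A: p·5 + (1−p)·(-4) = 9p - 4
  -3p = 9p - 4  ⇒  -12p = -4  ⇒  p = 1/3.
In a mixed equilibrium the smuggler is indifferent between route A and route B; this condition fixes q.
  the smuggler's payoff from route A: q·4 + (1−q)·0 = 4q
  the smuggler's payoff from route B: q·(-2) + (1−q)·3 = -5q + 3
  4q = -5q + 3  ⇒  9q = 3  ⇒  q = 1/3.

p = 1/3, q = 1/3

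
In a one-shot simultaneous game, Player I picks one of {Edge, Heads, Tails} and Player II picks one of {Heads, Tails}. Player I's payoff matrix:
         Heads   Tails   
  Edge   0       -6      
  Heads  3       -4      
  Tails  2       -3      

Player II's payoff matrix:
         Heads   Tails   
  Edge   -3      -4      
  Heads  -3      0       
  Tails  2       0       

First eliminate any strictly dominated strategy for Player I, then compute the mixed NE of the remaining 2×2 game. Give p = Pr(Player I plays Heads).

p = 2/5

Player I's strategy Edge is strictly dominated by Heads: 3 > 0 and -4 > -6. Eliminate Edge.
For Player II to be willing to mix, Player II must be indifferent between Heads and Tails, which pins down Player I's mix.
  Player II's expected payoff from Heads: p·(-3) + (1−p)·2 = -5p + 2
  Player II's expected payoff from Tails: p·0 + (1−p)·0 = 0
  -5p + 2 = 0  ⇒  -5p = -2  ⇒  p = 2/5.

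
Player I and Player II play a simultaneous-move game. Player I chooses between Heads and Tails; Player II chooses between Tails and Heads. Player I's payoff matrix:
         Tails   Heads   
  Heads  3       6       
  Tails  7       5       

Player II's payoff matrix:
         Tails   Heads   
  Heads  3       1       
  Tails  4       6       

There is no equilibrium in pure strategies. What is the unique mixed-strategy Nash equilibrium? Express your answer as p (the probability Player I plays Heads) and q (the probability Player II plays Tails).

p = 1/2, q = 1/5

Set Player II's expected payoff from Tails equal to that from Heads:
  Player II's payoff from Tails: p·3 + (1−p)·4 = -p + 4
  Player II's payoff from Heads: p·1 + (1−p)·6 = -5p + 6
  -p + 4 = -5p + 6  ⇒  4p = 2  ⇒  p = 1/2.
In a mixed equilibrium Player I is indifferent between Heads and Tails; this condition fixes q.
  Player I's payoff to Heads: q·3 + (1−q)·6 = -3q + 6
  Player I's payoff to Tails: q·7 + (1−q)·5 = 2q + 5
  -3q + 6 = 2q + 5  ⇒  -5q = -1  ⇒  q = 1/5.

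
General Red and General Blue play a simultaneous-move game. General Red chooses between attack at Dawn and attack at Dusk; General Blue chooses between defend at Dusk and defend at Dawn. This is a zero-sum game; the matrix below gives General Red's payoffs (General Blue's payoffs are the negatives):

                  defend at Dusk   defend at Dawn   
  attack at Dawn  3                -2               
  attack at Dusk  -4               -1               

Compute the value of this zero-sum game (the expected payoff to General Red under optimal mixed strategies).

v = -11/8

General Blue's mix must leave General Red indifferent between attack at Dawn and attack at Dusk.
  General Red's payoff to attack at Dawn: q·3 + (1−q)·(-2) = 5q - 2
  General Red's payoff to attack at Dusk: q·(-4) + (1−q)·(-1) = -3q - 1
  5q - 2 = -3q - 1  ⇒  8q = 1  ⇒  q = 1/8.
The value is General Red's expected payoff against this mix (using attack at Dawn): (1/8)·3 + (7/8)·(-2) = -11/8.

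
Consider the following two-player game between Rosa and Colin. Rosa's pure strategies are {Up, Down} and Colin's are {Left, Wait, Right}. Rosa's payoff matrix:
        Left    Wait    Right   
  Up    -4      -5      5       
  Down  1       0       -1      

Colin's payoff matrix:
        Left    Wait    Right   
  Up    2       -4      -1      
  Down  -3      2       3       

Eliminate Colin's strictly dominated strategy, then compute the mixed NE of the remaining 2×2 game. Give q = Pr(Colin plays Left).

Colin's strategy Wait is strictly dominated by Right: -1 > -4 and 3 > 2. Eliminate Wait.
For Rosa to be willing to mix, Rosa must be indifferent between Up and Down, which pins down Colin's mix.
  Rosa's expected payoff from Up: q·(-4) + (1−q)·5 = -9q + 5
  Rosa's expected payoff from Down: q·1 + (1−q)·(-1) = 2q - 1
  -9q + 5 = 2q - 1  ⇒  -11q = -6  ⇒  q = 6/11.

q = 6/11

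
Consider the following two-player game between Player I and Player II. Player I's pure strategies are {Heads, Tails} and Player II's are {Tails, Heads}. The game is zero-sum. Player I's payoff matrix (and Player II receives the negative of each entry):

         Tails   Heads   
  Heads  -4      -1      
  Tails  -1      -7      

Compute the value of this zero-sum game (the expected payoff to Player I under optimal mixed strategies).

v = -3

For Player I to be willing to mix, Player I must be indifferent between Heads and Tails, which pins down Player II's mix.
  Player I's expected payoff from Heads: q·(-4) + (1−q)·(-1) = -3q - 1
  Player I's expected payoff from Tails: q·(-1) + (1−q)·(-7) = 6q - 7
  -3q - 1 = 6q - 7  ⇒  -9q = -6  ⇒  q = 2/3.
The value is Player I's expected payoff against this mix (using Heads): (2/3)·(-4) + (1/3)·(-1) = -3.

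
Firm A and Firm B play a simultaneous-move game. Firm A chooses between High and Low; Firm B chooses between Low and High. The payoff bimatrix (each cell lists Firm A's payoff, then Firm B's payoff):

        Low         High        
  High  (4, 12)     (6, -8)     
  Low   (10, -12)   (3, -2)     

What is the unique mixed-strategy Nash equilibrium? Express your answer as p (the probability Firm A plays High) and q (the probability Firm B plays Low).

Set Firm B's expected payoff from Low equal to that from High:
  Firm B's payoff from Low: p·12 + (1−p)·(-12) = 24p - 12
  Firm B's payoff from High: p·(-8) + (1−p)·(-2) = -6p - 2
  24p - 12 = -6p - 2  ⇒  30p = 10  ⇒  p = 1/3.
In a mixed equilibrium Firm A is indifferent between High and Low; this condition fixes q.
  Firm A's payoff to High: q·4 + (1−q)·6 = -2q + 6
  Firm A's payoff to Low: q·10 + (1−q)·3 = 7q + 3
  -2q + 6 = 7q + 3  ⇒  -9q = -3  ⇒  q = 1/3.

p = 1/3, q = 1/3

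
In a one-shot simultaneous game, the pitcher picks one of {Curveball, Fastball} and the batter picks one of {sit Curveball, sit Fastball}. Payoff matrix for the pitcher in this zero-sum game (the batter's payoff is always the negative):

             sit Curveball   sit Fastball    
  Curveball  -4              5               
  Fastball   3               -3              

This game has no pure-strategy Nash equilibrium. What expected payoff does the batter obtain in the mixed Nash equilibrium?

The batter's indifference between sit Curveball and sit Fastball determines the pitcher's mixing probability p:
  the batter's expected payoff from sit Curveball: p·4 + (1−p)·(-3) = 7p - 3
  the batter's expected payoff from sit Fastball: p·(-5) + (1−p)·3 = -8p + 3
  7p - 3 = -8p + 3  ⇒  15p = 6  ⇒  p = 2/5.
At equilibrium the batter is indifferent across columns, so the batter's payoff equals the payoff from sit Curveball: (2/5)·4 + (3/5)·(-3) = -1/5.

-1/5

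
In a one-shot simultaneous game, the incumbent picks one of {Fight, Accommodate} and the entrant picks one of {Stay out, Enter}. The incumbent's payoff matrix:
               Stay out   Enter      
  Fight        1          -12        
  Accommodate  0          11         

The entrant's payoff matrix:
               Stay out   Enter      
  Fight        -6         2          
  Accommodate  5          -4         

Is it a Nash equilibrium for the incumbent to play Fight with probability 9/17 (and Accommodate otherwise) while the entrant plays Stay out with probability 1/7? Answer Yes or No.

No

Given the entrant's mix q = 1/7, the incumbent's payoff from Fight is -71/7 but from Accommodate is 66/7. The incumbent strictly prefers Accommodate, so the incumbent would not mix.
So the proposed profile is not a Nash equilibrium.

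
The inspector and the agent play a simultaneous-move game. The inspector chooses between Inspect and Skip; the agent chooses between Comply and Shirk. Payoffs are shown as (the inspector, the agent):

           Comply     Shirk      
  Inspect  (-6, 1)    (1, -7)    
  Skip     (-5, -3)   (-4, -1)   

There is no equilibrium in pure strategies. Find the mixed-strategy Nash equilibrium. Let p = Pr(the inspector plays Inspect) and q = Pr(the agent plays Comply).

The inspector's mix must leave the agent indifferent between Comply and Shirk.
  the agent's payoff to Comply: p·1 + (1−p)·(-3) = 4p - 3
  the agent's payoff to Shirk: p·(-7) + (1−p)·(-1) = -6p - 1
  4p - 3 = -6p - 1  ⇒  10p = 2  ⇒  p = 1/5.
In a mixed equilibrium the inspector is indifferent between Inspect and Skip; this condition fixes q.
  the inspector's expected payoff from Inspect: q·(-6) + (1−q)·1 = -7q + 1
  the inspector's expected payoff from Skip: q·(-5) + (1−q)·(-4) = -q - 4
  -7q + 1 = -q - 4  ⇒  -6q = -5  ⇒  q = 5/6.

p = 1/5, q = 5/6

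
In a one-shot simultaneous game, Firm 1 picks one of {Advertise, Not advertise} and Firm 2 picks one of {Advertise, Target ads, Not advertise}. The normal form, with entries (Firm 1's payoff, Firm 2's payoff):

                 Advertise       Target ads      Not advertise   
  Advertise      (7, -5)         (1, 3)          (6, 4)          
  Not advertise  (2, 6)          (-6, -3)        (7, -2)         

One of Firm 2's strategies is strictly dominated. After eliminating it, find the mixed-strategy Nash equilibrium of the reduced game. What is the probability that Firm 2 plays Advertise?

q = 1/6

Firm 2's strategy Target ads is strictly dominated by Not advertise: 4 > 3 and -2 > -3. Eliminate Target ads.
In a mixed equilibrium Firm 1 is indifferent between Advertise and Not advertise; this condition fixes q.
  Firm 1's expected payoff from Advertise: q·7 + (1−q)·6 = q + 6
  Firm 1's expected payoff from Not advertise: q·2 + (1−q)·7 = -5q + 7
  q + 6 = -5q + 7  ⇒  6q = 1  ⇒  q = 1/6.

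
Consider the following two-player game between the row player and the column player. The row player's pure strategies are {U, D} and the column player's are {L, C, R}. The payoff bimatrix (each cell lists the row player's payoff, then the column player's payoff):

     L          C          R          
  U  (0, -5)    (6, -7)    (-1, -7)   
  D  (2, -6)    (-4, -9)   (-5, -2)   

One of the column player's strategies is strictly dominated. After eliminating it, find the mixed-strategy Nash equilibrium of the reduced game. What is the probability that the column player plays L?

q = 2/3

The column player's strategy C is strictly dominated by L: -5 > -7 and -6 > -9. Eliminate C.
The column player's mix must leave the row player indifferent between U and D.
  the row player's payoff to U: q·0 + (1−q)·(-1) = q - 1
  the row player's payoff to D: q·2 + (1−q)·(-5) = 7q - 5
  q - 1 = 7q - 5  ⇒  -6q = -4  ⇒  q = 2/3.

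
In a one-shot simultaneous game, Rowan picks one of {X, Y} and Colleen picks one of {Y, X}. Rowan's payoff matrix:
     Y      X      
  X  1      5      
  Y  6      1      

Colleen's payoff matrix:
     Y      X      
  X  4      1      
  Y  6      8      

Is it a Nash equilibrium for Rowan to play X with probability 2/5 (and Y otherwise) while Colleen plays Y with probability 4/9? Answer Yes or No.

Yes

Check Colleen's indifference given Rowan's mix p = 2/5:
  payoff from Y = 26/5; payoff from X = 26/5 — equal.
Check Rowan's indifference given Colleen's mix q = 4/9:
  payoff from X = 29/9; payoff from Y = 29/9 — equal.
Both players are indifferent, so neither can profitably deviate.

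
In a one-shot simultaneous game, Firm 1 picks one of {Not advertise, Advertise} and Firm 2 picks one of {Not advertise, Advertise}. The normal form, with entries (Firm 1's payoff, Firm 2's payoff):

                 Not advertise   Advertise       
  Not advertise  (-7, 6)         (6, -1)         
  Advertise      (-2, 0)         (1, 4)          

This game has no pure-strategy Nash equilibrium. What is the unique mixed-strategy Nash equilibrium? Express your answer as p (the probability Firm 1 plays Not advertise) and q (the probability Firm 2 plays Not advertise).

p = 4/11, q = 1/2

Firm 1's mix must leave Firm 2 indifferent between Not advertise and Advertise.
  Firm 2's expected payoff from Not advertise: p·6 + (1−p)·0 = 6p
  Firm 2's expected payoff from Advertise: p·(-1) + (1−p)·4 = -5p + 4
  6p = -5p + 4  ⇒  11p = 4  ⇒  p = 4/11.
Firm 1's indifference between Not advertise and Advertise determines Firm 2's mixing probability q:
  Firm 1's payoff from Not advertise: q·(-7) + (1−q)·6 = -13q + 6
  Firm 1's payoff from Advertise: q·(-2) + (1−q)·1 = -3q + 1
  -13q + 6 = -3q + 1  ⇒  -10q = -5  ⇒  q = 1/2.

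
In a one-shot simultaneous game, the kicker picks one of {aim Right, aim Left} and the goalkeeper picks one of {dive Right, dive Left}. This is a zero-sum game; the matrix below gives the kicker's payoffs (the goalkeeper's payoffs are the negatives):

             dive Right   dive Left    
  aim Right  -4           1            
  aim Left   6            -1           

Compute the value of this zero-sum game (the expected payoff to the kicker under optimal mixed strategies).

Set the kicker's expected payoff from aim Right equal to that from aim Left:
  the kicker's expected payoff from aim Right: q·(-4) + (1−q)·1 = -5q + 1
  the kicker's expected payoff from aim Left: q·6 + (1−q)·(-1) = 7q - 1
  -5q + 1 = 7q - 1  ⇒  -12q = -2  ⇒  q = 1/6.
The value is the kicker's expected payoff against this mix (using aim Right): (1/6)·(-4) + (5/6)·1 = 1/6.

v = 1/6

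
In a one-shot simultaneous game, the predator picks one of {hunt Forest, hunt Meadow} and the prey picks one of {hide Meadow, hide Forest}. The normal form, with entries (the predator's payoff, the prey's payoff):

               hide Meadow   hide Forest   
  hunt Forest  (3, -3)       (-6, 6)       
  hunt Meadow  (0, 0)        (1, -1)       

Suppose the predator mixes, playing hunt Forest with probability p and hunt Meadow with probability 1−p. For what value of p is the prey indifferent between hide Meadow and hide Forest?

p = 1/10

The prey's indifference between hide Meadow and hide Forest determines the predator's mixing probability p:
  the prey's payoff to hide Meadow: p·(-3) + (1−p)·0 = -3p
  the prey's payoff to hide Forest: p·6 + (1−p)·(-1) = 7p - 1
  -3p = 7p - 1  ⇒  -10p = -1  ⇒  p = 1/10.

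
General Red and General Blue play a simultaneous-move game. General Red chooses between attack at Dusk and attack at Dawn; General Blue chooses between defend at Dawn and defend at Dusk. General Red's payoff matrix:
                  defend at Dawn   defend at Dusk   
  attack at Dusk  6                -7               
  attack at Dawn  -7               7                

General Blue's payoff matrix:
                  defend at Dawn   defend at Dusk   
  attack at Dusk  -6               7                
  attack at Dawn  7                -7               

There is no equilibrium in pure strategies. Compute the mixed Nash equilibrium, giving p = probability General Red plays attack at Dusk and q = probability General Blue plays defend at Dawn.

For General Blue to be willing to mix, General Blue must be indifferent between defend at Dawn and defend at Dusk, which pins down General Red's mix.
  General Blue's expected payoff from defend at Dawn: p·(-6) + (1−p)·7 = -13p + 7
  General Blue's expected payoff from defend at Dusk: p·7 + (1−p)·(-7) = 14p - 7
  -13p + 7 = 14p - 7  ⇒  -27p = -14  ⇒  p = 14/27.
General Blue's mix must leave General Red indifferent between attack at Dusk and attack at Dawn.
  General Red's expected payoff from attack at Dusk: q·6 + (1−q)·(-7) = 13q - 7
  General Red's expected payoff from attack at Dawn: q·(-7) + (1−q)·7 = -14q + 7
  13q - 7 = -14q + 7  ⇒  27q = 14  ⇒  q = 14/27.

p = 14/27, q = 14/27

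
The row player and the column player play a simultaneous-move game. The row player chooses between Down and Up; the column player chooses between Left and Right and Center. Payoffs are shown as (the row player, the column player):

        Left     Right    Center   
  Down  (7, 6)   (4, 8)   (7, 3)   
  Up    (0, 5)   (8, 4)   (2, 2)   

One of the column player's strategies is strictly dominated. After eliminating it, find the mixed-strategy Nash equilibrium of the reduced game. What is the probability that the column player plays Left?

The column player's strategy Center is strictly dominated by Left: 6 > 3 and 5 > 2. Eliminate Center.
For the row player to be willing to mix, the row player must be indifferent between Down and Up, which pins down the column player's mix.
  the row player's payoff to Down: q·7 + (1−q)·4 = 3q + 4
  the row player's payoff to Up: q·0 + (1−q)·8 = -8q + 8
  3q + 4 = -8q + 8  ⇒  11q = 4  ⇒  q = 4/11.

q = 4/11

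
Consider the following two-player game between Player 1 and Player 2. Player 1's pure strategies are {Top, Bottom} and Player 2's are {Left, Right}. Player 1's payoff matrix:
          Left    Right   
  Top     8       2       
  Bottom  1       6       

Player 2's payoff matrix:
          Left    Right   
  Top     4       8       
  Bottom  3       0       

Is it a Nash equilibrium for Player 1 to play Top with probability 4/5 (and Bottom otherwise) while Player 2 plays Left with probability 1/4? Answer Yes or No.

No

Given Player 1's mix p = 4/5, Player 2's payoff from Left is 19/5 but from Right is 32/5. Player 2 strictly prefers Right, so Player 2 would not mix.
So the proposed profile is not a Nash equilibrium.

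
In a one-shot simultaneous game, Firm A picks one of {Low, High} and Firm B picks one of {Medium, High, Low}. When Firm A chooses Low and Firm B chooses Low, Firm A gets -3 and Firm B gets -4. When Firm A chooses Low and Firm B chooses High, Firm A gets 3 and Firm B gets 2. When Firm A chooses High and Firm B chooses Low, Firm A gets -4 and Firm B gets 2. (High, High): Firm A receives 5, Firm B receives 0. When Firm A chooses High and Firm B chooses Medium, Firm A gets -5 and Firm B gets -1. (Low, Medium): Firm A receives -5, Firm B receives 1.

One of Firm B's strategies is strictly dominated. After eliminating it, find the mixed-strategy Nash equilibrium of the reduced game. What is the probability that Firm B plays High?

Firm B's strategy Medium is strictly dominated by High: 2 > 1 and 0 > -1. Eliminate Medium.
For Firm A to be willing to mix, Firm A must be indifferent between Low and High, which pins down Firm B's mix.
  Firm A's payoff from Low: q·3 + (1−q)·(-3) = 6q - 3
  Firm A's payoff from High: q·5 + (1−q)·(-4) = 9q - 4
  6q - 3 = 9q - 4  ⇒  -3q = -1  ⇒  q = 1/3.

q = 1/3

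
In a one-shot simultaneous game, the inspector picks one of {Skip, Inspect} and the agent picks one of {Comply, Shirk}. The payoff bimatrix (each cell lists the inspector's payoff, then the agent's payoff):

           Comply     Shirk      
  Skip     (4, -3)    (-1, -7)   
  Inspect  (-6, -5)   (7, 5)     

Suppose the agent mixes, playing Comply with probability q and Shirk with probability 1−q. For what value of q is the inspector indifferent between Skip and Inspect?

q = 4/9

The agent's mix must leave the inspector indifferent between Skip and Inspect.
  the inspector's expected payoff from Skip: q·4 + (1−q)·(-1) = 5q - 1
  the inspector's expected payoff from Inspect: q·(-6) + (1−q)·7 = -13q + 7
  5q - 1 = -13q + 7  ⇒  18q = 8  ⇒  q = 4/9.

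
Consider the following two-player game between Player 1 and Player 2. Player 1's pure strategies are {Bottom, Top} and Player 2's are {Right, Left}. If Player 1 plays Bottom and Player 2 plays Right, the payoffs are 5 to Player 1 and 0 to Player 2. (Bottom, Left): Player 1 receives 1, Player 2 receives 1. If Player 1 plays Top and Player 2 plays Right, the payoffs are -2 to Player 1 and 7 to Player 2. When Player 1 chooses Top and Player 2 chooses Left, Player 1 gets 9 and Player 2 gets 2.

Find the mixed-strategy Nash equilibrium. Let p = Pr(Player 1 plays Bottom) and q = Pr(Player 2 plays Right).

p = 5/6, q = 8/15

Player 2's indifference between Right and Left determines Player 1's mixing probability p:
  Player 2's payoff from Right: p·0 + (1−p)·7 = -7p + 7
  Player 2's payoff from Left: p·1 + (1−p)·2 = -p + 2
  -7p + 7 = -p + 2  ⇒  -6p = -5  ⇒  p = 5/6.
Player 1's indifference between Bottom and Top determines Player 2's mixing probability q:
  Player 1's payoff to Bottom: q·5 + (1−q)·1 = 4q + 1
  Player 1's payoff to Top: q·(-2) + (1−q)·9 = -11q + 9
  4q + 1 = -11q + 9  ⇒  15q = 8  ⇒  q = 8/15.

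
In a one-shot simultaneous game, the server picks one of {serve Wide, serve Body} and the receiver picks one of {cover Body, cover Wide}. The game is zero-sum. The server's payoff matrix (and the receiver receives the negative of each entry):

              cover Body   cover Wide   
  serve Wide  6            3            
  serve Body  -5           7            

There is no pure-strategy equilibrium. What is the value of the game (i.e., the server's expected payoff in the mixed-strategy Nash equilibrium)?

v = 19/5

The server's indifference between serve Wide and serve Body determines the receiver's mixing probability q:
  the server's payoff from serve Wide: q·6 + (1−q)·3 = 3q + 3
  the server's payoff from serve Body: q·(-5) + (1−q)·7 = -12q + 7
  3q + 3 = -12q + 7  ⇒  15q = 4  ⇒  q = 4/15.
The value is the server's expected payoff against this mix (using serve Wide): (4/15)·6 + (11/15)·3 = 19/5.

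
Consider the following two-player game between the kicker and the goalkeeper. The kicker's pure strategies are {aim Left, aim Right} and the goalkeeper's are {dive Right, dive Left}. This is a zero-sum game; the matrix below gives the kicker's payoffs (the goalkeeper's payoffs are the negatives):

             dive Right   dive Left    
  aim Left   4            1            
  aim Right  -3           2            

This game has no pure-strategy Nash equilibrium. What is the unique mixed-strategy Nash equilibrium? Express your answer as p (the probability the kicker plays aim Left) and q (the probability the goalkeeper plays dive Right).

p = 5/8, q = 1/8

For the goalkeeper to be willing to mix, the goalkeeper must be indifferent between dive Right and dive Left, which pins down the kicker's mix.
  the goalkeeper's payoff to dive Right: p·(-4) + (1−p)·3 = -7p + 3
  the goalkeeper's payoff to dive Left: p·(-1) + (1−p)·(-2) = p - 2
  -7p + 3 = p - 2  ⇒  -8p = -5  ⇒  p = 5/8.
The goalkeeper's mix must leave the kicker indifferent between aim Left and aim Right.
  the kicker's payoff to aim Left: q·4 + (1−q)·1 = 3q + 1
  the kicker's payoff to aim Right: q·(-3) + (1−q)·2 = -5q + 2
  3q + 1 = -5q + 2  ⇒  8q = 1  ⇒  q = 1/8.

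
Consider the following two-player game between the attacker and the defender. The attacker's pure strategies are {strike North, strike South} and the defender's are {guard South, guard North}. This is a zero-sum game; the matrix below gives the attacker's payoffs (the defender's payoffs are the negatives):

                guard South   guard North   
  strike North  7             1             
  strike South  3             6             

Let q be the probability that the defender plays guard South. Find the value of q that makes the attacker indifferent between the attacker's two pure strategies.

q = 5/9

For the attacker to be willing to mix, the attacker must be indifferent between strike North and strike South, which pins down the defender's mix.
  the attacker's expected payoff from strike North: q·7 + (1−q)·1 = 6q + 1
  the attacker's expected payoff from strike South: q·3 + (1−q)·6 = -3q + 6
  6q + 1 = -3q + 6  ⇒  9q = 5  ⇒  q = 5/9.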